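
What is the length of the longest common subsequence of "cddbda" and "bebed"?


LCS of "cddbda" and "bebed"
DP table:
           b    e    b    e    d
      0    0    0    0    0    0
  c   0    0    0    0    0    0
  d   0    0    0    0    0    1
  d   0    0    0    0    0    1
  b   0    1    1    1    1    1
  d   0    1    1    1    1    2
  a   0    1    1    1    1    2
LCS length = dp[6][5] = 2

2


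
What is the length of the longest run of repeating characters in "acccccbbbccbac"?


Input: "acccccbbbccbac"
Scanning for longest run:
  Position 1 ('c'): new char, reset run to 1
  Position 2 ('c'): continues run of 'c', length=2
  Position 3 ('c'): continues run of 'c', length=3
  Position 4 ('c'): continues run of 'c', length=4
  Position 5 ('c'): continues run of 'c', length=5
  Position 6 ('b'): new char, reset run to 1
  Position 7 ('b'): continues run of 'b', length=2
  Position 8 ('b'): continues run of 'b', length=3
  Position 9 ('c'): new char, reset run to 1
  Position 10 ('c'): continues run of 'c', length=2
  Position 11 ('b'): new char, reset run to 1
  Position 12 ('a'): new char, reset run to 1
  Position 13 ('c'): new char, reset run to 1
Longest run: 'c' with length 5

5


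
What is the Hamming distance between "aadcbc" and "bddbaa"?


Comparing "aadcbc" and "bddbaa" position by position:
  Position 0: 'a' vs 'b' => differ
  Position 1: 'a' vs 'd' => differ
  Position 2: 'd' vs 'd' => same
  Position 3: 'c' vs 'b' => differ
  Position 4: 'b' vs 'a' => differ
  Position 5: 'c' vs 'a' => differ
Total differences (Hamming distance): 5

5


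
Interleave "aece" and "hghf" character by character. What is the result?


Interleaving "aece" and "hghf":
  Position 0: 'a' from first, 'h' from second => "ah"
  Position 1: 'e' from first, 'g' from second => "eg"
  Position 2: 'c' from first, 'h' from second => "ch"
  Position 3: 'e' from first, 'f' from second => "ef"
Result: ahegchef

ahegchef


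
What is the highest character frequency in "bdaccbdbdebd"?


Input: bdaccbdbdebd
Character counts:
  'a': 1
  'b': 4
  'c': 2
  'd': 4
  'e': 1
Maximum frequency: 4

4


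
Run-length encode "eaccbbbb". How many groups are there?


Input: eaccbbbb
Scanning for consecutive runs:
  Group 1: 'e' x 1 (positions 0-0)
  Group 2: 'a' x 1 (positions 1-1)
  Group 3: 'c' x 2 (positions 2-3)
  Group 4: 'b' x 4 (positions 4-7)
Total groups: 4

4


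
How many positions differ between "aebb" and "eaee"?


Comparing "aebb" and "eaee" position by position:
  Position 0: 'a' vs 'e' => DIFFER
  Position 1: 'e' vs 'a' => DIFFER
  Position 2: 'b' vs 'e' => DIFFER
  Position 3: 'b' vs 'e' => DIFFER
Positions that differ: 4

4


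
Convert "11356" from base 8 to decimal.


Input: "11356" in base 8
Positional expansion:
  Digit '1' (value 1) x 8^4 = 4096
  Digit '1' (value 1) x 8^3 = 512
  Digit '3' (value 3) x 8^2 = 192
  Digit '5' (value 5) x 8^1 = 40
  Digit '6' (value 6) x 8^0 = 6
Sum = 4846

4846


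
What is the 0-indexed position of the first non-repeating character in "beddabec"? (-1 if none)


Input: beddabec
Character frequencies:
  'a': 1
  'b': 2
  'c': 1
  'd': 2
  'e': 2
Scanning left to right for freq == 1:
  Position 0 ('b'): freq=2, skip
  Position 1 ('e'): freq=2, skip
  Position 2 ('d'): freq=2, skip
  Position 3 ('d'): freq=2, skip
  Position 4 ('a'): unique! => answer = 4

4


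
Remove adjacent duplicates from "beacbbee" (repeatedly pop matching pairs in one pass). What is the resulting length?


Input: beacbbee
Stack-based adjacent duplicate removal:
  Read 'b': push. Stack: b
  Read 'e': push. Stack: be
  Read 'a': push. Stack: bea
  Read 'c': push. Stack: beac
  Read 'b': push. Stack: beacb
  Read 'b': matches stack top 'b' => pop. Stack: beac
  Read 'e': push. Stack: beace
  Read 'e': matches stack top 'e' => pop. Stack: beac
Final stack: "beac" (length 4)

4


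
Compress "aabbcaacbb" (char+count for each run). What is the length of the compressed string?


Input: aabbcaacbb
Runs:
  'a' x 2 => "a2"
  'b' x 2 => "b2"
  'c' x 1 => "c1"
  'a' x 2 => "a2"
  'c' x 1 => "c1"
  'b' x 2 => "b2"
Compressed: "a2b2c1a2c1b2"
Compressed length: 12

12


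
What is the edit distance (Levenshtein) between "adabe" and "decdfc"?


Computing edit distance: "adabe" -> "decdfc"
DP table:
           d    e    c    d    f    c
      0    1    2    3    4    5    6
  a   1    1    2    3    4    5    6
  d   2    1    2    3    3    4    5
  a   3    2    2    3    4    4    5
  b   4    3    3    3    4    5    5
  e   5    4    3    4    4    5    6
Edit distance = dp[5][6] = 6

6


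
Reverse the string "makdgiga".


Input: makdgiga
Reading characters right to left:
  Position 7: 'a'
  Position 6: 'g'
  Position 5: 'i'
  Position 4: 'g'
  Position 3: 'd'
  Position 2: 'k'
  Position 1: 'a'
  Position 0: 'm'
Reversed: agigdkam

agigdkam


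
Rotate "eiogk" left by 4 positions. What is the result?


Input: "eiogk", rotate left by 4
First 4 characters: "eiog"
Remaining characters: "k"
Concatenate remaining + first: "k" + "eiog" = "keiog"

keiog


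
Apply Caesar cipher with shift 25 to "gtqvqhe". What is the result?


Caesar cipher: shift "gtqvqhe" by 25
  'g' (pos 6) + 25 = pos 5 = 'f'
  't' (pos 19) + 25 = pos 18 = 's'
  'q' (pos 16) + 25 = pos 15 = 'p'
  'v' (pos 21) + 25 = pos 20 = 'u'
  'q' (pos 16) + 25 = pos 15 = 'p'
  'h' (pos 7) + 25 = pos 6 = 'g'
  'e' (pos 4) + 25 = pos 3 = 'd'
Result: fspupgd

fspupgd


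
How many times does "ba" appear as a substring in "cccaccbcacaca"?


Searching for "ba" in "cccaccbcacaca"
Scanning each position:
  Position 0: "cc" => no
  Position 1: "cc" => no
  Position 2: "ca" => no
  Position 3: "ac" => no
  Position 4: "cc" => no
  Position 5: "cb" => no
  Position 6: "bc" => no
  Position 7: "ca" => no
  Position 8: "ac" => no
  Position 9: "ca" => no
  Position 10: "ac" => no
  Position 11: "ca" => no
Total occurrences: 0

0


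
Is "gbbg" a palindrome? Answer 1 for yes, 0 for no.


Input: gbbg
Reversed: gbbg
  Compare pos 0 ('g') with pos 3 ('g'): match
  Compare pos 1 ('b') with pos 2 ('b'): match
Result: palindrome

1


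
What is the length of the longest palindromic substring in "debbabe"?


Input: "debbabe"
Checking substrings for palindromes:
  [3:6] "bab" (len 3) => palindrome
  [2:4] "bb" (len 2) => palindrome
Longest palindromic substring: "bab" with length 3

3


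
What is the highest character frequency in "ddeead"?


Input: ddeead
Character counts:
  'a': 1
  'd': 3
  'e': 2
Maximum frequency: 3

3


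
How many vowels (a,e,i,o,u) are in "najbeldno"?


Input: najbeldno
Checking each character:
  'n' at position 0: consonant
  'a' at position 1: vowel (running total: 1)
  'j' at position 2: consonant
  'b' at position 3: consonant
  'e' at position 4: vowel (running total: 2)
  'l' at position 5: consonant
  'd' at position 6: consonant
  'n' at position 7: consonant
  'o' at position 8: vowel (running total: 3)
Total vowels: 3

3


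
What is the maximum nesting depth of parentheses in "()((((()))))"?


Input: "()((((()))))"
Tracking depth:
  Position 0 '(': depth becomes 1
  Position 1 ')': depth becomes 0
  Position 2 '(': depth becomes 1
  Position 3 '(': depth becomes 2
  Position 4 '(': depth becomes 3
  Position 5 '(': depth becomes 4
  Position 6 '(': depth becomes 5
  Position 7 ')': depth becomes 4
  Position 8 ')': depth becomes 3
  Position 9 ')': depth becomes 2
  Position 10 ')': depth becomes 1
  Position 11 ')': depth becomes 0
Maximum depth reached: 5

5


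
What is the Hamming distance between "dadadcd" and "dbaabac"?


Comparing "dadadcd" and "dbaabac" position by position:
  Position 0: 'd' vs 'd' => same
  Position 1: 'a' vs 'b' => differ
  Position 2: 'd' vs 'a' => differ
  Position 3: 'a' vs 'a' => same
  Position 4: 'd' vs 'b' => differ
  Position 5: 'c' vs 'a' => differ
  Position 6: 'd' vs 'c' => differ
Total differences (Hamming distance): 5

5


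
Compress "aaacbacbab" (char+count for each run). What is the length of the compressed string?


Input: aaacbacbab
Runs:
  'a' x 3 => "a3"
  'c' x 1 => "c1"
  'b' x 1 => "b1"
  'a' x 1 => "a1"
  'c' x 1 => "c1"
  'b' x 1 => "b1"
  'a' x 1 => "a1"
  'b' x 1 => "b1"
Compressed: "a3c1b1a1c1b1a1b1"
Compressed length: 16

16


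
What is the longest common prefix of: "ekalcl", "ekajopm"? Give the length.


Words: ekalcl, ekajopm
  Position 0: all 'e' => match
  Position 1: all 'k' => match
  Position 2: all 'a' => match
  Position 3: ('l', 'j') => mismatch, stop
LCP = "eka" (length 3)

3


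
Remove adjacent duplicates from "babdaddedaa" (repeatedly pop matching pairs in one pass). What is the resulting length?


Input: babdaddedaa
Stack-based adjacent duplicate removal:
  Read 'b': push. Stack: b
  Read 'a': push. Stack: ba
  Read 'b': push. Stack: bab
  Read 'd': push. Stack: babd
  Read 'a': push. Stack: babda
  Read 'd': push. Stack: babdad
  Read 'd': matches stack top 'd' => pop. Stack: babda
  Read 'e': push. Stack: babdae
  Read 'd': push. Stack: babdaed
  Read 'a': push. Stack: babdaeda
  Read 'a': matches stack top 'a' => pop. Stack: babdaed
Final stack: "babdaed" (length 7)

7


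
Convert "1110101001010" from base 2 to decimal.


Input: "1110101001010" in base 2
Positional expansion:
  Digit '1' (value 1) x 2^12 = 4096
  Digit '1' (value 1) x 2^11 = 2048
  Digit '1' (value 1) x 2^10 = 1024
  Digit '0' (value 0) x 2^9 = 0
  Digit '1' (value 1) x 2^8 = 256
  Digit '0' (value 0) x 2^7 = 0
  Digit '1' (value 1) x 2^6 = 64
  Digit '0' (value 0) x 2^5 = 0
  Digit '0' (value 0) x 2^4 = 0
  Digit '1' (value 1) x 2^3 = 8
  Digit '0' (value 0) x 2^2 = 0
  Digit '1' (value 1) x 2^1 = 2
  Digit '0' (value 0) x 2^0 = 0
Sum = 7498

7498


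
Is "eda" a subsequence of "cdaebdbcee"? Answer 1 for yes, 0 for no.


Check if "eda" is a subsequence of "cdaebdbcee"
Greedy scan:
  Position 0 ('c'): no match needed
  Position 1 ('d'): no match needed
  Position 2 ('a'): no match needed
  Position 3 ('e'): matches sub[0] = 'e'
  Position 4 ('b'): no match needed
  Position 5 ('d'): matches sub[1] = 'd'
  Position 6 ('b'): no match needed
  Position 7 ('c'): no match needed
  Position 8 ('e'): no match needed
  Position 9 ('e'): no match needed
Only matched 2/3 characters => not a subsequence

0


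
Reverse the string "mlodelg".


Input: mlodelg
Reading characters right to left:
  Position 6: 'g'
  Position 5: 'l'
  Position 4: 'e'
  Position 3: 'd'
  Position 2: 'o'
  Position 1: 'l'
  Position 0: 'm'
Reversed: gledolm

gledolm


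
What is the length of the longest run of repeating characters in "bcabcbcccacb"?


Input: "bcabcbcccacb"
Scanning for longest run:
  Position 1 ('c'): new char, reset run to 1
  Position 2 ('a'): new char, reset run to 1
  Position 3 ('b'): new char, reset run to 1
  Position 4 ('c'): new char, reset run to 1
  Position 5 ('b'): new char, reset run to 1
  Position 6 ('c'): new char, reset run to 1
  Position 7 ('c'): continues run of 'c', length=2
  Position 8 ('c'): continues run of 'c', length=3
  Position 9 ('a'): new char, reset run to 1
  Position 10 ('c'): new char, reset run to 1
  Position 11 ('b'): new char, reset run to 1
Longest run: 'c' with length 3

3


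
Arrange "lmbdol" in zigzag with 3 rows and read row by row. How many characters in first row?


Zigzag "lmbdol" into 3 rows:
Placing characters:
  'l' => row 0
  'm' => row 1
  'b' => row 2
  'd' => row 1
  'o' => row 0
  'l' => row 1
Rows:
  Row 0: "lo"
  Row 1: "mdl"
  Row 2: "b"
First row length: 2

2


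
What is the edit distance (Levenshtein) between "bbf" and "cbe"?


Computing edit distance: "bbf" -> "cbe"
DP table:
           c    b    e
      0    1    2    3
  b   1    1    1    2
  b   2    2    1    2
  f   3    3    2    2
Edit distance = dp[3][3] = 2

2


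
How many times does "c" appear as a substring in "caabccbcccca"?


Searching for "c" in "caabccbcccca"
Scanning each position:
  Position 0: "c" => MATCH
  Position 1: "a" => no
  Position 2: "a" => no
  Position 3: "b" => no
  Position 4: "c" => MATCH
  Position 5: "c" => MATCH
  Position 6: "b" => no
  Position 7: "c" => MATCH
  Position 8: "c" => MATCH
  Position 9: "c" => MATCH
  Position 10: "c" => MATCH
  Position 11: "a" => no
Total occurrences: 7

7


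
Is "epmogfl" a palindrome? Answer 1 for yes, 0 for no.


Input: epmogfl
Reversed: lfgompe
  Compare pos 0 ('e') with pos 6 ('l'): MISMATCH
  Compare pos 1 ('p') with pos 5 ('f'): MISMATCH
  Compare pos 2 ('m') with pos 4 ('g'): MISMATCH
Result: not a palindrome

0


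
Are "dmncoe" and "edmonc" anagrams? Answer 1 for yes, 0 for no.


Strings: "dmncoe", "edmonc"
Sorted first:  cdemno
Sorted second: cdemno
Sorted forms match => anagrams

1


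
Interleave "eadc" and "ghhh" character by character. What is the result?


Interleaving "eadc" and "ghhh":
  Position 0: 'e' from first, 'g' from second => "eg"
  Position 1: 'a' from first, 'h' from second => "ah"
  Position 2: 'd' from first, 'h' from second => "dh"
  Position 3: 'c' from first, 'h' from second => "ch"
Result: egahdhch

egahdhch


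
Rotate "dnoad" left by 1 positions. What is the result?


Input: "dnoad", rotate left by 1
First 1 characters: "d"
Remaining characters: "noad"
Concatenate remaining + first: "noad" + "d" = "noadd"

noadd


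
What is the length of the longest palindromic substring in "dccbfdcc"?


Input: "dccbfdcc"
Checking substrings for palindromes:
  [1:3] "cc" (len 2) => palindrome
  [6:8] "cc" (len 2) => palindrome
Longest palindromic substring: "cc" with length 2

2


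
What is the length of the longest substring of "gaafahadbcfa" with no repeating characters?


Input: "gaafahadbcfa"
Sliding window (track last position of each char):
  Position 0 ('g'): window [0,0] length 1 -- new best
  Position 1 ('a'): window [0,1] length 2 -- new best
  Position 2 ('a'): repeat (last at 1), move window start to 2
  Position 2 ('a'): window [2,2] length 1
  Position 3 ('f'): window [2,3] length 2
  Position 4 ('a'): repeat (last at 2), move window start to 3
  Position 4 ('a'): window [3,4] length 2
  Position 5 ('h'): window [3,5] length 3 -- new best
  Position 6 ('a'): repeat (last at 4), move window start to 5
  Position 6 ('a'): window [5,6] length 2
  Position 7 ('d'): window [5,7] length 3
  Position 8 ('b'): window [5,8] length 4 -- new best
  Position 9 ('c'): window [5,9] length 5 -- new best
  Position 10 ('f'): window [5,10] length 6 -- new best
  Position 11 ('a'): repeat (last at 6), move window start to 7
  Position 11 ('a'): window [7,11] length 5
Longest substring with no repeats: "hadbcf" with length 6

6


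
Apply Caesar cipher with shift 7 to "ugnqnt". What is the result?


Caesar cipher: shift "ugnqnt" by 7
  'u' (pos 20) + 7 = pos 1 = 'b'
  'g' (pos 6) + 7 = pos 13 = 'n'
  'n' (pos 13) + 7 = pos 20 = 'u'
  'q' (pos 16) + 7 = pos 23 = 'x'
  'n' (pos 13) + 7 = pos 20 = 'u'
  't' (pos 19) + 7 = pos 0 = 'a'
Result: bnuxua

bnuxua


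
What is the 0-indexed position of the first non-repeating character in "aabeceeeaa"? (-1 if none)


Input: aabeceeeaa
Character frequencies:
  'a': 4
  'b': 1
  'c': 1
  'e': 4
Scanning left to right for freq == 1:
  Position 0 ('a'): freq=4, skip
  Position 1 ('a'): freq=4, skip
  Position 2 ('b'): unique! => answer = 2

2


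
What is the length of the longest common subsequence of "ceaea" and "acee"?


LCS of "ceaea" and "acee"
DP table:
           a    c    e    e
      0    0    0    0    0
  c   0    0    1    1    1
  e   0    0    1    2    2
  a   0    1    1    2    2
  e   0    1    1    2    3
  a   0    1    1    2    3
LCS length = dp[5][4] = 3

3


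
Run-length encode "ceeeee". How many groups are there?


Input: ceeeee
Scanning for consecutive runs:
  Group 1: 'c' x 1 (positions 0-0)
  Group 2: 'e' x 5 (positions 1-5)
Total groups: 2

2


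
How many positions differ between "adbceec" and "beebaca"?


Comparing "adbceec" and "beebaca" position by position:
  Position 0: 'a' vs 'b' => DIFFER
  Position 1: 'd' vs 'e' => DIFFER
  Position 2: 'b' vs 'e' => DIFFER
  Position 3: 'c' vs 'b' => DIFFER
  Position 4: 'e' vs 'a' => DIFFER
  Position 5: 'e' vs 'c' => DIFFER
  Position 6: 'c' vs 'a' => DIFFER
Positions that differ: 7

7


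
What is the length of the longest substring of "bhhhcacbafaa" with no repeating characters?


Input: "bhhhcacbafaa"
Sliding window (track last position of each char):
  Position 0 ('b'): window [0,0] length 1 -- new best
  Position 1 ('h'): window [0,1] length 2 -- new best
  Position 2 ('h'): repeat (last at 1), move window start to 2
  Position 2 ('h'): window [2,2] length 1
  Position 3 ('h'): repeat (last at 2), move window start to 3
  Position 3 ('h'): window [3,3] length 1
  Position 4 ('c'): window [3,4] length 2
  Position 5 ('a'): window [3,5] length 3 -- new best
  Position 6 ('c'): repeat (last at 4), move window start to 5
  Position 6 ('c'): window [5,6] length 2
  Position 7 ('b'): window [5,7] length 3
  Position 8 ('a'): repeat (last at 5), move window start to 6
  Position 8 ('a'): window [6,8] length 3
  Position 9 ('f'): window [6,9] length 4 -- new best
  Position 10 ('a'): repeat (last at 8), move window start to 9
  Position 10 ('a'): window [9,10] length 2
  Position 11 ('a'): repeat (last at 10), move window start to 11
  Position 11 ('a'): window [11,11] length 1
Longest substring with no repeats: "cbaf" with length 4

4


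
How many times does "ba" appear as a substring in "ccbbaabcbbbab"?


Searching for "ba" in "ccbbaabcbbbab"
Scanning each position:
  Position 0: "cc" => no
  Position 1: "cb" => no
  Position 2: "bb" => no
  Position 3: "ba" => MATCH
  Position 4: "aa" => no
  Position 5: "ab" => no
  Position 6: "bc" => no
  Position 7: "cb" => no
  Position 8: "bb" => no
  Position 9: "bb" => no
  Position 10: "ba" => MATCH
  Position 11: "ab" => no
Total occurrences: 2

2


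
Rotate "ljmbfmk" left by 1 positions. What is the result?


Input: "ljmbfmk", rotate left by 1
First 1 characters: "l"
Remaining characters: "jmbfmk"
Concatenate remaining + first: "jmbfmk" + "l" = "jmbfmkl"

jmbfmkl


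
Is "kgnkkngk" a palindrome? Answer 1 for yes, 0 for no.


Input: kgnkkngk
Reversed: kgnkkngk
  Compare pos 0 ('k') with pos 7 ('k'): match
  Compare pos 1 ('g') with pos 6 ('g'): match
  Compare pos 2 ('n') with pos 5 ('n'): match
  Compare pos 3 ('k') with pos 4 ('k'): match
Result: palindrome

1


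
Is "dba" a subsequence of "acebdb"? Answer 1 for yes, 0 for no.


Check if "dba" is a subsequence of "acebdb"
Greedy scan:
  Position 0 ('a'): no match needed
  Position 1 ('c'): no match needed
  Position 2 ('e'): no match needed
  Position 3 ('b'): no match needed
  Position 4 ('d'): matches sub[0] = 'd'
  Position 5 ('b'): matches sub[1] = 'b'
Only matched 2/3 characters => not a subsequence

0


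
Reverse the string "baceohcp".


Input: baceohcp
Reading characters right to left:
  Position 7: 'p'
  Position 6: 'c'
  Position 5: 'h'
  Position 4: 'o'
  Position 3: 'e'
  Position 2: 'c'
  Position 1: 'a'
  Position 0: 'b'
Reversed: pchoecab

pchoecab


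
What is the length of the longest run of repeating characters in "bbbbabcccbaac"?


Input: "bbbbabcccbaac"
Scanning for longest run:
  Position 1 ('b'): continues run of 'b', length=2
  Position 2 ('b'): continues run of 'b', length=3
  Position 3 ('b'): continues run of 'b', length=4
  Position 4 ('a'): new char, reset run to 1
  Position 5 ('b'): new char, reset run to 1
  Position 6 ('c'): new char, reset run to 1
  Position 7 ('c'): continues run of 'c', length=2
  Position 8 ('c'): continues run of 'c', length=3
  Position 9 ('b'): new char, reset run to 1
  Position 10 ('a'): new char, reset run to 1
  Position 11 ('a'): continues run of 'a', length=2
  Position 12 ('c'): new char, reset run to 1
Longest run: 'b' with length 4

4


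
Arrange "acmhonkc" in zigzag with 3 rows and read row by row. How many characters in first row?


Zigzag "acmhonkc" into 3 rows:
Placing characters:
  'a' => row 0
  'c' => row 1
  'm' => row 2
  'h' => row 1
  'o' => row 0
  'n' => row 1
  'k' => row 2
  'c' => row 1
Rows:
  Row 0: "ao"
  Row 1: "chnc"
  Row 2: "mk"
First row length: 2

2


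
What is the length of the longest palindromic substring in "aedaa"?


Input: "aedaa"
Checking substrings for palindromes:
  [3:5] "aa" (len 2) => palindrome
Longest palindromic substring: "aa" with length 2

2


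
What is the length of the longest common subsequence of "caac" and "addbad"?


LCS of "caac" and "addbad"
DP table:
           a    d    d    b    a    d
      0    0    0    0    0    0    0
  c   0    0    0    0    0    0    0
  a   0    1    1    1    1    1    1
  a   0    1    1    1    1    2    2
  c   0    1    1    1    1    2    2
LCS length = dp[4][6] = 2

2


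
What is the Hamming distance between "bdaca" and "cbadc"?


Comparing "bdaca" and "cbadc" position by position:
  Position 0: 'b' vs 'c' => differ
  Position 1: 'd' vs 'b' => differ
  Position 2: 'a' vs 'a' => same
  Position 3: 'c' vs 'd' => differ
  Position 4: 'a' vs 'c' => differ
Total differences (Hamming distance): 4

4


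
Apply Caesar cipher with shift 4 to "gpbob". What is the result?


Caesar cipher: shift "gpbob" by 4
  'g' (pos 6) + 4 = pos 10 = 'k'
  'p' (pos 15) + 4 = pos 19 = 't'
  'b' (pos 1) + 4 = pos 5 = 'f'
  'o' (pos 14) + 4 = pos 18 = 's'
  'b' (pos 1) + 4 = pos 5 = 'f'
Result: ktfsf

ktfsf


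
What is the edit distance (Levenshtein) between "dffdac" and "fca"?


Computing edit distance: "dffdac" -> "fca"
DP table:
           f    c    a
      0    1    2    3
  d   1    1    2    3
  f   2    1    2    3
  f   3    2    2    3
  d   4    3    3    3
  a   5    4    4    3
  c   6    5    4    4
Edit distance = dp[6][3] = 4

4


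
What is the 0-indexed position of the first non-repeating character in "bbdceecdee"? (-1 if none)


Input: bbdceecdee
Character frequencies:
  'b': 2
  'c': 2
  'd': 2
  'e': 4
Scanning left to right for freq == 1:
  Position 0 ('b'): freq=2, skip
  Position 1 ('b'): freq=2, skip
  Position 2 ('d'): freq=2, skip
  Position 3 ('c'): freq=2, skip
  Position 4 ('e'): freq=4, skip
  Position 5 ('e'): freq=4, skip
  Position 6 ('c'): freq=2, skip
  Position 7 ('d'): freq=2, skip
  Position 8 ('e'): freq=4, skip
  Position 9 ('e'): freq=4, skip
  No unique character found => answer = -1

-1


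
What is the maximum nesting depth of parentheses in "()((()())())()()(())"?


Input: "()((()())())()()(())"
Tracking depth:
  Position 0 '(': depth becomes 1
  Position 1 ')': depth becomes 0
  Position 2 '(': depth becomes 1
  Position 3 '(': depth becomes 2
  Position 4 '(': depth becomes 3
  Position 5 ')': depth becomes 2
  Position 6 '(': depth becomes 3
  Position 7 ')': depth becomes 2
  Position 8 ')': depth becomes 1
  Position 9 '(': depth becomes 2
  Position 10 ')': depth becomes 1
  Position 11 ')': depth becomes 0
  Position 12 '(': depth becomes 1
  Position 13 ')': depth becomes 0
  Position 14 '(': depth becomes 1
  Position 15 ')': depth becomes 0
  Position 16 '(': depth becomes 1
  Position 17 '(': depth becomes 2
  Position 18 ')': depth becomes 1
  Position 19 ')': depth becomes 0
Maximum depth reached: 3

3


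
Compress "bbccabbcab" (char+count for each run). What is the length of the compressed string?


Input: bbccabbcab
Runs:
  'b' x 2 => "b2"
  'c' x 2 => "c2"
  'a' x 1 => "a1"
  'b' x 2 => "b2"
  'c' x 1 => "c1"
  'a' x 1 => "a1"
  'b' x 1 => "b1"
Compressed: "b2c2a1b2c1a1b1"
Compressed length: 14

14


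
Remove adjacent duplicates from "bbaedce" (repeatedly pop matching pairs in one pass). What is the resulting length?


Input: bbaedce
Stack-based adjacent duplicate removal:
  Read 'b': push. Stack: b
  Read 'b': matches stack top 'b' => pop. Stack: (empty)
  Read 'a': push. Stack: a
  Read 'e': push. Stack: ae
  Read 'd': push. Stack: aed
  Read 'c': push. Stack: aedc
  Read 'e': push. Stack: aedce
Final stack: "aedce" (length 5)

5


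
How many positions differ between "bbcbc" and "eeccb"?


Comparing "bbcbc" and "eeccb" position by position:
  Position 0: 'b' vs 'e' => DIFFER
  Position 1: 'b' vs 'e' => DIFFER
  Position 2: 'c' vs 'c' => same
  Position 3: 'b' vs 'c' => DIFFER
  Position 4: 'c' vs 'b' => DIFFER
Positions that differ: 4

4


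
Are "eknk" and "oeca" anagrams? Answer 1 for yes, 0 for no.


Strings: "eknk", "oeca"
Sorted first:  ekkn
Sorted second: aceo
Differ at position 0: 'e' vs 'a' => not anagrams

0


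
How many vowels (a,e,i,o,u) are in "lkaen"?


Input: lkaen
Checking each character:
  'l' at position 0: consonant
  'k' at position 1: consonant
  'a' at position 2: vowel (running total: 1)
  'e' at position 3: vowel (running total: 2)
  'n' at position 4: consonant
Total vowels: 2

2


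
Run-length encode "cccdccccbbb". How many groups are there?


Input: cccdccccbbb
Scanning for consecutive runs:
  Group 1: 'c' x 3 (positions 0-2)
  Group 2: 'd' x 1 (positions 3-3)
  Group 3: 'c' x 4 (positions 4-7)
  Group 4: 'b' x 3 (positions 8-10)
Total groups: 4

4


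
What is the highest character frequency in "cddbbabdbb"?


Input: cddbbabdbb
Character counts:
  'a': 1
  'b': 5
  'c': 1
  'd': 3
Maximum frequency: 5

5


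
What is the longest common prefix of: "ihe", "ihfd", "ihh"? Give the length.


Words: ihe, ihfd, ihh
  Position 0: all 'i' => match
  Position 1: all 'h' => match
  Position 2: ('e', 'f', 'h') => mismatch, stop
LCP = "ih" (length 2)

2


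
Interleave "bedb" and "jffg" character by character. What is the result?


Interleaving "bedb" and "jffg":
  Position 0: 'b' from first, 'j' from second => "bj"
  Position 1: 'e' from first, 'f' from second => "ef"
  Position 2: 'd' from first, 'f' from second => "df"
  Position 3: 'b' from first, 'g' from second => "bg"
Result: bjefdfbg

bjefdfbg


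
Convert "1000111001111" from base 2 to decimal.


Input: "1000111001111" in base 2
Positional expansion:
  Digit '1' (value 1) x 2^12 = 4096
  Digit '0' (value 0) x 2^11 = 0
  Digit '0' (value 0) x 2^10 = 0
  Digit '0' (value 0) x 2^9 = 0
  Digit '1' (value 1) x 2^8 = 256
  Digit '1' (value 1) x 2^7 = 128
  Digit '1' (value 1) x 2^6 = 64
  Digit '0' (value 0) x 2^5 = 0
  Digit '0' (value 0) x 2^4 = 0
  Digit '1' (value 1) x 2^3 = 8
  Digit '1' (value 1) x 2^2 = 4
  Digit '1' (value 1) x 2^1 = 2
  Digit '1' (value 1) x 2^0 = 1
Sum = 4559

4559


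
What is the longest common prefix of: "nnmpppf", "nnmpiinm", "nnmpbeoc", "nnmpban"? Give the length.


Words: nnmpppf, nnmpiinm, nnmpbeoc, nnmpban
  Position 0: all 'n' => match
  Position 1: all 'n' => match
  Position 2: all 'm' => match
  Position 3: all 'p' => match
  Position 4: ('p', 'i', 'b', 'b') => mismatch, stop
LCP = "nnmp" (length 4)

4


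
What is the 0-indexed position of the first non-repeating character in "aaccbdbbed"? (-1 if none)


Input: aaccbdbbed
Character frequencies:
  'a': 2
  'b': 3
  'c': 2
  'd': 2
  'e': 1
Scanning left to right for freq == 1:
  Position 0 ('a'): freq=2, skip
  Position 1 ('a'): freq=2, skip
  Position 2 ('c'): freq=2, skip
  Position 3 ('c'): freq=2, skip
  Position 4 ('b'): freq=3, skip
  Position 5 ('d'): freq=2, skip
  Position 6 ('b'): freq=3, skip
  Position 7 ('b'): freq=3, skip
  Position 8 ('e'): unique! => answer = 8

8


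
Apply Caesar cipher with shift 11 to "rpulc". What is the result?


Caesar cipher: shift "rpulc" by 11
  'r' (pos 17) + 11 = pos 2 = 'c'
  'p' (pos 15) + 11 = pos 0 = 'a'
  'u' (pos 20) + 11 = pos 5 = 'f'
  'l' (pos 11) + 11 = pos 22 = 'w'
  'c' (pos 2) + 11 = pos 13 = 'n'
Result: cafwn

cafwn


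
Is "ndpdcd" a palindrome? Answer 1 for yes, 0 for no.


Input: ndpdcd
Reversed: dcdpdn
  Compare pos 0 ('n') with pos 5 ('d'): MISMATCH
  Compare pos 1 ('d') with pos 4 ('c'): MISMATCH
  Compare pos 2 ('p') with pos 3 ('d'): MISMATCH
Result: not a palindrome

0


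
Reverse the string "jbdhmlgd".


Input: jbdhmlgd
Reading characters right to left:
  Position 7: 'd'
  Position 6: 'g'
  Position 5: 'l'
  Position 4: 'm'
  Position 3: 'h'
  Position 2: 'd'
  Position 1: 'b'
  Position 0: 'j'
Reversed: dglmhdbj

dglmhdbj


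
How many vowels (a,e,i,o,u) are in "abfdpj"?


Input: abfdpj
Checking each character:
  'a' at position 0: vowel (running total: 1)
  'b' at position 1: consonant
  'f' at position 2: consonant
  'd' at position 3: consonant
  'p' at position 4: consonant
  'j' at position 5: consonant
Total vowels: 1

1


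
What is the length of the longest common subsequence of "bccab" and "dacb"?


LCS of "bccab" and "dacb"
DP table:
           d    a    c    b
      0    0    0    0    0
  b   0    0    0    0    1
  c   0    0    0    1    1
  c   0    0    0    1    1
  a   0    0    1    1    1
  b   0    0    1    1    2
LCS length = dp[5][4] = 2

2


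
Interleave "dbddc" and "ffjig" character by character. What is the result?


Interleaving "dbddc" and "ffjig":
  Position 0: 'd' from first, 'f' from second => "df"
  Position 1: 'b' from first, 'f' from second => "bf"
  Position 2: 'd' from first, 'j' from second => "dj"
  Position 3: 'd' from first, 'i' from second => "di"
  Position 4: 'c' from first, 'g' from second => "cg"
Result: dfbfdjdicg

dfbfdjdicg


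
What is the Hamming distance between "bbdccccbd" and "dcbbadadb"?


Comparing "bbdccccbd" and "dcbbadadb" position by position:
  Position 0: 'b' vs 'd' => differ
  Position 1: 'b' vs 'c' => differ
  Position 2: 'd' vs 'b' => differ
  Position 3: 'c' vs 'b' => differ
  Position 4: 'c' vs 'a' => differ
  Position 5: 'c' vs 'd' => differ
  Position 6: 'c' vs 'a' => differ
  Position 7: 'b' vs 'd' => differ
  Position 8: 'd' vs 'b' => differ
Total differences (Hamming distance): 9

9


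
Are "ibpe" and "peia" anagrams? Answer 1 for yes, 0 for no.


Strings: "ibpe", "peia"
Sorted first:  beip
Sorted second: aeip
Differ at position 0: 'b' vs 'a' => not anagrams

0


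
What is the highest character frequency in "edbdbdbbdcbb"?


Input: edbdbdbbdcbb
Character counts:
  'b': 6
  'c': 1
  'd': 4
  'e': 1
Maximum frequency: 6

6


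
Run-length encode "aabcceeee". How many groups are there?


Input: aabcceeee
Scanning for consecutive runs:
  Group 1: 'a' x 2 (positions 0-1)
  Group 2: 'b' x 1 (positions 2-2)
  Group 3: 'c' x 2 (positions 3-4)
  Group 4: 'e' x 4 (positions 5-8)
Total groups: 4

4


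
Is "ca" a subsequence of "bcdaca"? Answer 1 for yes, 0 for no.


Check if "ca" is a subsequence of "bcdaca"
Greedy scan:
  Position 0 ('b'): no match needed
  Position 1 ('c'): matches sub[0] = 'c'
  Position 2 ('d'): no match needed
  Position 3 ('a'): matches sub[1] = 'a'
  Position 4 ('c'): no match needed
  Position 5 ('a'): no match needed
All 2 characters matched => is a subsequence

1


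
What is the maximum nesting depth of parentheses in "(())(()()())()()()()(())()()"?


Input: "(())(()()())()()()()(())()()"
Tracking depth:
  Position 0 '(': depth becomes 1
  Position 1 '(': depth becomes 2
  Position 2 ')': depth becomes 1
  Position 3 ')': depth becomes 0
  Position 4 '(': depth becomes 1
  Position 5 '(': depth becomes 2
  Position 6 ')': depth becomes 1
  Position 7 '(': depth becomes 2
  Position 8 ')': depth becomes 1
  Position 9 '(': depth becomes 2
  Position 10 ')': depth becomes 1
  Position 11 ')': depth becomes 0
  Position 12 '(': depth becomes 1
  Position 13 ')': depth becomes 0
  Position 14 '(': depth becomes 1
  Position 15 ')': depth becomes 0
  Position 16 '(': depth becomes 1
  Position 17 ')': depth becomes 0
  Position 18 '(': depth becomes 1
  Position 19 ')': depth becomes 0
  Position 20 '(': depth becomes 1
  Position 21 '(': depth becomes 2
  Position 22 ')': depth becomes 1
  Position 23 ')': depth becomes 0
  Position 24 '(': depth becomes 1
  Position 25 ')': depth becomes 0
  Position 26 '(': depth becomes 1
  Position 27 ')': depth becomes 0
Maximum depth reached: 2

2


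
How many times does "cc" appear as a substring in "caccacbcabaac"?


Searching for "cc" in "caccacbcabaac"
Scanning each position:
  Position 0: "ca" => no
  Position 1: "ac" => no
  Position 2: "cc" => MATCH
  Position 3: "ca" => no
  Position 4: "ac" => no
  Position 5: "cb" => no
  Position 6: "bc" => no
  Position 7: "ca" => no
  Position 8: "ab" => no
  Position 9: "ba" => no
  Position 10: "aa" => no
  Position 11: "ac" => no
Total occurrences: 1

1


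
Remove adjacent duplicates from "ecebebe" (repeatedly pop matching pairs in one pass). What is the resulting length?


Input: ecebebe
Stack-based adjacent duplicate removal:
  Read 'e': push. Stack: e
  Read 'c': push. Stack: ec
  Read 'e': push. Stack: ece
  Read 'b': push. Stack: eceb
  Read 'e': push. Stack: ecebe
  Read 'b': push. Stack: ecebeb
  Read 'e': push. Stack: ecebebe
Final stack: "ecebebe" (length 7)

7


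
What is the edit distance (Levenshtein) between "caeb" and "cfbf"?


Computing edit distance: "caeb" -> "cfbf"
DP table:
           c    f    b    f
      0    1    2    3    4
  c   1    0    1    2    3
  a   2    1    1    2    3
  e   3    2    2    2    3
  b   4    3    3    2    3
Edit distance = dp[4][4] = 3

3


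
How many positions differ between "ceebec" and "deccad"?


Comparing "ceebec" and "deccad" position by position:
  Position 0: 'c' vs 'd' => DIFFER
  Position 1: 'e' vs 'e' => same
  Position 2: 'e' vs 'c' => DIFFER
  Position 3: 'b' vs 'c' => DIFFER
  Position 4: 'e' vs 'a' => DIFFER
  Position 5: 'c' vs 'd' => DIFFER
Positions that differ: 5

5


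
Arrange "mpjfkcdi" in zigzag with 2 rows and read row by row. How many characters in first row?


Zigzag "mpjfkcdi" into 2 rows:
Placing characters:
  'm' => row 0
  'p' => row 1
  'j' => row 0
  'f' => row 1
  'k' => row 0
  'c' => row 1
  'd' => row 0
  'i' => row 1
Rows:
  Row 0: "mjkd"
  Row 1: "pfci"
First row length: 4

4


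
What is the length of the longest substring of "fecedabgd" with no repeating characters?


Input: "fecedabgd"
Sliding window (track last position of each char):
  Position 0 ('f'): window [0,0] length 1 -- new best
  Position 1 ('e'): window [0,1] length 2 -- new best
  Position 2 ('c'): window [0,2] length 3 -- new best
  Position 3 ('e'): repeat (last at 1), move window start to 2
  Position 3 ('e'): window [2,3] length 2
  Position 4 ('d'): window [2,4] length 3
  Position 5 ('a'): window [2,5] length 4 -- new best
  Position 6 ('b'): window [2,6] length 5 -- new best
  Position 7 ('g'): window [2,7] length 6 -- new best
  Position 8 ('d'): repeat (last at 4), move window start to 5
  Position 8 ('d'): window [5,8] length 4
Longest substring with no repeats: "cedabg" with length 6

6


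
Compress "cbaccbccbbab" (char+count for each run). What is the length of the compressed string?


Input: cbaccbccbbab
Runs:
  'c' x 1 => "c1"
  'b' x 1 => "b1"
  'a' x 1 => "a1"
  'c' x 2 => "c2"
  'b' x 1 => "b1"
  'c' x 2 => "c2"
  'b' x 2 => "b2"
  'a' x 1 => "a1"
  'b' x 1 => "b1"
Compressed: "c1b1a1c2b1c2b2a1b1"
Compressed length: 18

18


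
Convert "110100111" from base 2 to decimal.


Input: "110100111" in base 2
Positional expansion:
  Digit '1' (value 1) x 2^8 = 256
  Digit '1' (value 1) x 2^7 = 128
  Digit '0' (value 0) x 2^6 = 0
  Digit '1' (value 1) x 2^5 = 32
  Digit '0' (value 0) x 2^4 = 0
  Digit '0' (value 0) x 2^3 = 0
  Digit '1' (value 1) x 2^2 = 4
  Digit '1' (value 1) x 2^1 = 2
  Digit '1' (value 1) x 2^0 = 1
Sum = 423

423


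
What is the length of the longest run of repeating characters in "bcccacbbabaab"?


Input: "bcccacbbabaab"
Scanning for longest run:
  Position 1 ('c'): new char, reset run to 1
  Position 2 ('c'): continues run of 'c', length=2
  Position 3 ('c'): continues run of 'c', length=3
  Position 4 ('a'): new char, reset run to 1
  Position 5 ('c'): new char, reset run to 1
  Position 6 ('b'): new char, reset run to 1
  Position 7 ('b'): continues run of 'b', length=2
  Position 8 ('a'): new char, reset run to 1
  Position 9 ('b'): new char, reset run to 1
  Position 10 ('a'): new char, reset run to 1
  Position 11 ('a'): continues run of 'a', length=2
  Position 12 ('b'): new char, reset run to 1
Longest run: 'c' with length 3

3


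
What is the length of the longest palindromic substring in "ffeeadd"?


Input: "ffeeadd"
Checking substrings for palindromes:
  [0:2] "ff" (len 2) => palindrome
  [2:4] "ee" (len 2) => palindrome
  [5:7] "dd" (len 2) => palindrome
Longest palindromic substring: "ff" with length 2

2


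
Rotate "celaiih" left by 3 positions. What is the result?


Input: "celaiih", rotate left by 3
First 3 characters: "cel"
Remaining characters: "aiih"
Concatenate remaining + first: "aiih" + "cel" = "aiihcel"

aiihcel


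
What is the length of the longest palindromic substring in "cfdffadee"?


Input: "cfdffadee"
Checking substrings for palindromes:
  [1:4] "fdf" (len 3) => palindrome
  [3:5] "ff" (len 2) => palindrome
  [7:9] "ee" (len 2) => palindrome
Longest palindromic substring: "fdf" with length 3

3


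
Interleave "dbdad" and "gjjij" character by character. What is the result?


Interleaving "dbdad" and "gjjij":
  Position 0: 'd' from first, 'g' from second => "dg"
  Position 1: 'b' from first, 'j' from second => "bj"
  Position 2: 'd' from first, 'j' from second => "dj"
  Position 3: 'a' from first, 'i' from second => "ai"
  Position 4: 'd' from first, 'j' from second => "dj"
Result: dgbjdjaidj

dgbjdjaidj


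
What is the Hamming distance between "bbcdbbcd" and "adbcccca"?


Comparing "bbcdbbcd" and "adbcccca" position by position:
  Position 0: 'b' vs 'a' => differ
  Position 1: 'b' vs 'd' => differ
  Position 2: 'c' vs 'b' => differ
  Position 3: 'd' vs 'c' => differ
  Position 4: 'b' vs 'c' => differ
  Position 5: 'b' vs 'c' => differ
  Position 6: 'c' vs 'c' => same
  Position 7: 'd' vs 'a' => differ
Total differences (Hamming distance): 7

7


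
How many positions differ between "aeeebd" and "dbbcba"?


Comparing "aeeebd" and "dbbcba" position by position:
  Position 0: 'a' vs 'd' => DIFFER
  Position 1: 'e' vs 'b' => DIFFER
  Position 2: 'e' vs 'b' => DIFFER
  Position 3: 'e' vs 'c' => DIFFER
  Position 4: 'b' vs 'b' => same
  Position 5: 'd' vs 'a' => DIFFER
Positions that differ: 5

5


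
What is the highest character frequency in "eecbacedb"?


Input: eecbacedb
Character counts:
  'a': 1
  'b': 2
  'c': 2
  'd': 1
  'e': 3
Maximum frequency: 3

3


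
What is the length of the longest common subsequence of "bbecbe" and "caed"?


LCS of "bbecbe" and "caed"
DP table:
           c    a    e    d
      0    0    0    0    0
  b   0    0    0    0    0
  b   0    0    0    0    0
  e   0    0    0    1    1
  c   0    1    1    1    1
  b   0    1    1    1    1
  e   0    1    1    2    2
LCS length = dp[6][4] = 2

2


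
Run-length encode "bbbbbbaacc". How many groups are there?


Input: bbbbbbaacc
Scanning for consecutive runs:
  Group 1: 'b' x 6 (positions 0-5)
  Group 2: 'a' x 2 (positions 6-7)
  Group 3: 'c' x 2 (positions 8-9)
Total groups: 3

3


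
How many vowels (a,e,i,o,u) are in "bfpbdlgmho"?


Input: bfpbdlgmho
Checking each character:
  'b' at position 0: consonant
  'f' at position 1: consonant
  'p' at position 2: consonant
  'b' at position 3: consonant
  'd' at position 4: consonant
  'l' at position 5: consonant
  'g' at position 6: consonant
  'm' at position 7: consonant
  'h' at position 8: consonant
  'o' at position 9: vowel (running total: 1)
Total vowels: 1

1


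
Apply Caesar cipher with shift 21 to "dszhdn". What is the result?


Caesar cipher: shift "dszhdn" by 21
  'd' (pos 3) + 21 = pos 24 = 'y'
  's' (pos 18) + 21 = pos 13 = 'n'
  'z' (pos 25) + 21 = pos 20 = 'u'
  'h' (pos 7) + 21 = pos 2 = 'c'
  'd' (pos 3) + 21 = pos 24 = 'y'
  'n' (pos 13) + 21 = pos 8 = 'i'
Result: ynucyi

ynucyi


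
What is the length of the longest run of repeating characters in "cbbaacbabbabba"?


Input: "cbbaacbabbabba"
Scanning for longest run:
  Position 1 ('b'): new char, reset run to 1
  Position 2 ('b'): continues run of 'b', length=2
  Position 3 ('a'): new char, reset run to 1
  Position 4 ('a'): continues run of 'a', length=2
  Position 5 ('c'): new char, reset run to 1
  Position 6 ('b'): new char, reset run to 1
  Position 7 ('a'): new char, reset run to 1
  Position 8 ('b'): new char, reset run to 1
  Position 9 ('b'): continues run of 'b', length=2
  Position 10 ('a'): new char, reset run to 1
  Position 11 ('b'): new char, reset run to 1
  Position 12 ('b'): continues run of 'b', length=2
  Position 13 ('a'): new char, reset run to 1
Longest run: 'b' with length 2

2
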